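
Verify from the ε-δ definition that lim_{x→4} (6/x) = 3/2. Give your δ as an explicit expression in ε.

Suppose ε > 0. We seek δ > 0 such that 0 < |x − 4| < δ implies |6/x − (3/2)| < ε.
|6/x − (3/2)| = 6·|4 − x|/(4·|x|) = 6|x − 4|/(4|x|).
Restrict δ ≤ 2. Then |x − 4| < 2 gives |x| > 2, so 4|x| > 8.
Then |6/x − (3/2)| < 6|x − 4|/8, which is < ε when |x − 4| < (4/3)ε.
Take δ = min(2, (4/3)ε). Then 0 < |x − 4| < δ gives both |x − 4| < 2 and |x − 4| < (4/3)ε, so |6/x − (3/2)| < ε.

δ = min(2, (4/3)ε)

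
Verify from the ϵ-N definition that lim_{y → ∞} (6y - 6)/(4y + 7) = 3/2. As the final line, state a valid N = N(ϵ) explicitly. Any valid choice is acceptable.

Let ϵ > 0 be given. We seek N > 0 such that y > N implies |(6y - 6)/(4y + 7) − (3/2)| < ϵ.
(6y - 6)/(4y + 7) − (3/2) = (4(6y - 6) − 6(4y + 7)) / (4(4y + 7)) = -66/(4(4y + 7)).
For y > 0 we have 4y + 7 > 4y, so |(6y - 6)/(4y + 7) − (3/2)| = 66/(4(4y + 7)) < 66/(4·4y) = (33/8)/y.
Thus |(6y - 6)/(4y + 7) − (3/2)| < ϵ whenever y > (33/8)/ϵ.
Take N = (33/8)/ϵ. If y > N then |(6y - 6)/(4y + 7) − (3/2)| < (33/8)/y < ϵ.

N = (33/8)/ϵ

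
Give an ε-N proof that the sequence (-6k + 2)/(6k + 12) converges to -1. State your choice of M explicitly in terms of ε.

Fix ε > 0. For k ≥ 1, |(-6k + 2)/(6k + 12) + 1| = |84|/(6(6k + 12)) = 84/(6(6k + 12)).
Since 6k + 12 ≥ 6k for k ≥ 1, this is ≤ 84/(6·6k) = (7/3)/k.
So |(-6k + 2)/(6k + 12) + 1| < ε whenever k > (7/3)/ε.
Take M = (7/3)/ε. If k > M then |(-6k + 2)/(6k + 12) + 1| ≤ (7/3)/k < ε.

M = (7/3)/ε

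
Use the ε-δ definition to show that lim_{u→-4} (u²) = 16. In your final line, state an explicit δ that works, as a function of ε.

δ = min(1, ε/9)

Suppose ε > 0. We seek δ > 0 with 0 < |u + 4| < δ ⇒ |u² − 16| < ε.
Factor: u² − 16 = (u + 4)(u - 4), so |u² − 16| = |u + 4|·|u - 4|.
Restrict δ ≤ 1. Then |u + 4| < 1 gives |u| < 5, so by the triangle inequality |u - 4| ≤ 5 + 4 = 9.
Hence |u² − 16| ≤ 9|u + 4|, which is < ε once |u + 4| < ε/9.
Take δ = min(1, ε/9). If 0 < |u + 4| < δ then both bounds hold and |u² − 16| ≤ 9|u + 4| < 9·(ε/9) = ε.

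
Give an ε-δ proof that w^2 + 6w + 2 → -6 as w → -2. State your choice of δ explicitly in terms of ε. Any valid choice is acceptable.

Let ε > 0 be given. We want δ > 0 such that 0 < |w + 2| < δ implies |(w^2 + 6w + 2) + 6| < ε.
(w^2 + 6w + 2) + 6 = w^2 + 6w + 8 = (w + 2)(w + 4).
So |(w^2 + 6w + 2) + 6| = |w + 2|·|w + 4|.
Assume first that |w + 2| < 1, so |w| < 3. Then |w + 4| ≤ 3 + 4 = 7.
Hence |(w^2 + 6w + 2) + 6| ≤ 7|w + 2| < ε provided |w + 2| < ε/7.
Choosing δ = min(1, ε/7) ensures both conditions, hence |(w^2 + 6w + 2) + 6| < ε.

δ = min(1, ε/7)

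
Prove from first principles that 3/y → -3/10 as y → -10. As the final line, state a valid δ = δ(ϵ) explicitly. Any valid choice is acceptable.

Fix ϵ > 0. We seek δ > 0 such that 0 < |y + 10| < δ implies |3/y + 3/10| < ϵ.
|3/y + 3/10| = 3·|-10 − y|/(10·|y|) = 3|y + 10|/(10|y|).
Require δ ≤ 5 so that |y| > 10 − 5 = 5, hence 10|y| > 50.
Then |3/y + 3/10| < 3|y + 10|/50, which is < ϵ when |y + 10| < (50/3)ϵ.
Take δ = min(5, (50/3)ϵ). Then 0 < |y + 10| < δ gives both |y + 10| < 5 and |y + 10| < (50/3)ϵ, so |3/y + 3/10| < ϵ.

δ = min(5, (50/3)ϵ)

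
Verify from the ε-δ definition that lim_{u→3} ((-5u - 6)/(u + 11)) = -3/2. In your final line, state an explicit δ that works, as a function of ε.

δ = min(7, 2ε)

Fix ε > 0. We want δ > 0 with 0 < |u − 3| < δ ⇒ |(-5u - 6)/(u + 11) + 3/2| < ε.
Combining over a common denominator, (-5u - 6)/(u + 11) + 3/2 = [(-5u - 6)·14 − (-21)·(u + 11)] / [14·(u + 11)] = -49(u − 3) / (14(u + 11)).
So |(-5u - 6)/(u + 11) + 3/2| = 49|u − 3| / (14·|u + 11|).
Restrict δ ≤ 7. Then |u − 3| < 7 gives |u + 11| = |(u − 3) + 14| ≥ 14 − 7 = 7.
Hence |(-5u - 6)/(u + 11) + 3/2| < 49|u − 3|/(14·7) = (1/2)|u − 3|, which is < ε once |u − 3| < 2ε.
Take δ = min(7, 2ε). Then 0 < |u − 3| < δ forces both bounds, so |(-5u - 6)/(u + 11) + 3/2| < ε.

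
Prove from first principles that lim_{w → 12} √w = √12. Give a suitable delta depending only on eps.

delta = min(12, √12·eps)

Let eps > 0. We want delta > 0 such that 0 < |w − 12| < delta implies |√w − √12| < eps.
Rationalise: √w − √12 = (w − 12)/(√w + √12), so |√w − √12| = |w − 12|/(√w + √12).
Restrict delta ≤ 12 so that |w − 12| < 12 forces w > 0, and then √w + √12 > √12.
Hence |√w − √12| < |w − 12|/√12, which is < eps once |w − 12| < √12·eps.
Take delta = min(12, √12·eps). If 0 < |w − 12| < delta then w > 0 and |√w − √12| < |w − 12|/√12 < eps.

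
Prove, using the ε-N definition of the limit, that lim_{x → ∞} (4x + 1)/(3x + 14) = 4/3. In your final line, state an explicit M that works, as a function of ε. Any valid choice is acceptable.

M = (53/9)/ε

Suppose ε > 0. We seek M > 0 such that x > M implies |(4x + 1)/(3x + 14) − (4/3)| < ε.
(4x + 1)/(3x + 14) − (4/3) = (3(4x + 1) − 4(3x + 14)) / (3(3x + 14)) = -53/(3(3x + 14)).
For x > 0 we have 3x + 14 > 3x, so |(4x + 1)/(3x + 14) − (4/3)| = 53/(3(3x + 14)) < 53/(3·3x) = (53/9)/x.
Thus |(4x + 1)/(3x + 14) − (4/3)| < ε whenever x > (53/9)/ε.
Take M = (53/9)/ε. If x > M then |(4x + 1)/(3x + 14) − (4/3)| < (53/9)/x < ε.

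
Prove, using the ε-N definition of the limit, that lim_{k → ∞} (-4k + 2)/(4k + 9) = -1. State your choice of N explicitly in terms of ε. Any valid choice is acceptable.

Let ε > 0 be given. For k ≥ 1, |(-4k + 2)/(4k + 9) + 1| = |44|/(4(4k + 9)) = 44/(4(4k + 9)).
Since 4k + 9 ≥ 4k for k ≥ 1, this is ≤ 44/(4·4k) = (11/4)/k.
So |(-4k + 2)/(4k + 9) + 1| < ε whenever k > (11/4)/ε.
Take N = (11/4)/ε. If k > N then |(-4k + 2)/(4k + 9) + 1| ≤ (11/4)/k < ε.

N = (11/4)/ε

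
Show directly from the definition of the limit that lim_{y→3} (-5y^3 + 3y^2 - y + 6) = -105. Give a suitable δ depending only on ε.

Let ε > 0. We want δ > 0 such that 0 < |y − 3| < δ implies |(-5y^3 + 3y^2 - y + 6) + 105| < ε.
(-5y^3 + 3y^2 - y + 6) + 105 = -5y^3 + 3y^2 - y + 111 = (y − 3)(-5y^2 - 12y - 37).
So |(-5y^3 + 3y^2 - y + 6) + 105| = |y − 3|·|-5y^2 - 12y - 37|.
Assume first that |y − 3| < 2, so |y| < 5. Then |-5y^2 - 12y - 37| ≤ 5·5^2 + 12·5 + 37 = 222.
Hence |(-5y^3 + 3y^2 - y + 6) + 105| ≤ 222|y − 3| < ε provided |y − 3| < ε/222.
Take δ = min(2, ε/222). Then 0 < |y − 3| < δ gives both |y − 3| < 2 and |y − 3| < ε/222, so |(-5y^3 + 3y^2 - y + 6) + 105| < ε.

δ = min(2, ε/222)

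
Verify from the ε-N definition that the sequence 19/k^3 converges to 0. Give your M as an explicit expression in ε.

Let ε > 0. For k ≥ 1, |19/k^3 − 0| = 19/k^3.
19/k^3 < ε ⇔ k^3 > 19/ε ⇔ k > (19/ε)^{1/3}.
Take M = (19/ε)^{1/3}. Then k > M implies 19/k^3 < ε.

M = (19/ε)^{1/3}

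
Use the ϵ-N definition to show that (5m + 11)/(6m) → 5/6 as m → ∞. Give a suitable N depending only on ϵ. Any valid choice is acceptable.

N = (11/6)/ϵ

Let ϵ > 0. For m ≥ 1, |(5m + 11)/(6m) − (5/6)| = |66|/(6(6m)) = 66/(6(6m)).
Since 6m ≥ 6m for m ≥ 1, this is ≤ 66/(6·6m) = (11/6)/m.
So |(5m + 11)/(6m) − (5/6)| < ϵ whenever m > (11/6)/ϵ.
Take N = (11/6)/ϵ. If m > N then |(5m + 11)/(6m) − (5/6)| ≤ (11/6)/m < ϵ.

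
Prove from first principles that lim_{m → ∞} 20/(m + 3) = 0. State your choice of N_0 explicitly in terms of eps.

N_0 = 20/eps

Let eps > 0. For m ≥ 1, |20/(m + 3) − 0| = 20/(m + 3) ≤ 20/m.
We need 20/m < eps, i.e. m > 20/eps.
Take N_0 = 20/eps. If m > N_0 then |20/(m + 3)| ≤ 20/m < eps.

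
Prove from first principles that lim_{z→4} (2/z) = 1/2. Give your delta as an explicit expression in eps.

delta = min(2, 4eps)

Suppose eps > 0. We seek delta > 0 such that 0 < |z − 4| < delta implies |2/z − (1/2)| < eps.
|2/z − (1/2)| = 2·|4 − z|/(4·|z|) = 2|z − 4|/(4|z|).
Require delta ≤ 2 so that |z| > 4 − 2 = 2, hence 4|z| > 8.
Then |2/z − (1/2)| < 2|z − 4|/8, which is < eps when |z − 4| < 4eps.
Take delta = min(2, 4eps). Then 0 < |z − 4| < delta gives both |z − 4| < 2 and |z − 4| < 4eps, so |2/z − (1/2)| < eps.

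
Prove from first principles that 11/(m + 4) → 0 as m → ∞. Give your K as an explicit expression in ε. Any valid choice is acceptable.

K = 11/ε

Let ε > 0 be given. For m ≥ 1, |11/(m + 4) − 0| = 11/(m + 4) ≤ 11/m.
We need 11/m < ε, i.e. m > 11/ε.
Take K = 11/ε. If m > K then |11/(m + 4)| ≤ 11/m < ε.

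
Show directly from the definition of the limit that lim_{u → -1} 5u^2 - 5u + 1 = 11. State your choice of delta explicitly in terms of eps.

delta = min(2, eps/25)

Let eps > 0 be given. We want delta > 0 such that 0 < |u + 1| < delta implies |(5u^2 - 5u + 1) − 11| < eps.
(5u^2 - 5u + 1) − 11 = 5u^2 - 5u - 10 = (u + 1)(5u - 10).
So |(5u^2 - 5u + 1) − 11| = |u + 1|·|5u - 10|.
Assume first that |u + 1| < 2, so |u| < 3. Then |5u - 10| ≤ 5·3 + 10 = 25.
Hence |(5u^2 - 5u + 1) − 11| ≤ 25|u + 1| < eps provided |u + 1| < eps/25.
Choosing delta = min(2, eps/25) ensures both conditions, hence |(5u^2 - 5u + 1) − 11| < eps.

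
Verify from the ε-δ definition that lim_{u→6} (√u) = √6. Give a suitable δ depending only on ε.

δ = min(6, √6·ε)

Suppose ε > 0. We want δ > 0 such that 0 < |u − 6| < δ implies |√u − √6| < ε.
Multiplying by the conjugate, |√u − √6| = |u − 6|/(√u + √6).
Restrict δ ≤ 6 so that |u − 6| < 6 forces u > 0, and then √u + √6 > √6.
Hence |√u − √6| < |u − 6|/√6, which is < ε once |u − 6| < √6·ε.
Take δ = min(6, √6·ε). If 0 < |u − 6| < δ then u > 0 and |√u − √6| < |u − 6|/√6 < ε.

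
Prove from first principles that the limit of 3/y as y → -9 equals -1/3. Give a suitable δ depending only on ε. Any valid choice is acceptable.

Suppose ε > 0. We seek δ > 0 such that 0 < |y + 9| < δ implies |3/y + 1/3| < ε.
|3/y + 1/3| = 3·|-9 − y|/(9·|y|) = 3|y + 9|/(9|y|).
Restrict δ ≤ 9/2. Then |y + 9| < 9/2 gives |y| > 9/2, so 9|y| > 81/2.
Then |3/y + 1/3| < 3|y + 9|/(81/2), which is < ε when |y + 9| < (27/2)ε.
Take δ = min(9/2, (27/2)ε). Then 0 < |y + 9| < δ gives both |y + 9| < 9/2 and |y + 9| < (27/2)ε, so |3/y + 1/3| < ε.

δ = min(9/2, (27/2)ε)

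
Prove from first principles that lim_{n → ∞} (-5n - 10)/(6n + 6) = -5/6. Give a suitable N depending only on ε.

Let ε > 0. For n ≥ 1, |(-5n - 10)/(6n + 6) + 5/6| = |-30|/(6(6n + 6)) = 30/(6(6n + 6)).
Since 6n + 6 ≥ 6n for n ≥ 1, this is ≤ 30/(6·6n) = (5/6)/n.
So |(-5n - 10)/(6n + 6) + 5/6| < ε whenever n > (5/6)/ε.
Take N = (5/6)/ε. If n > N then |(-5n - 10)/(6n + 6) + 5/6| ≤ (5/6)/n < ε.

N = (5/6)/ε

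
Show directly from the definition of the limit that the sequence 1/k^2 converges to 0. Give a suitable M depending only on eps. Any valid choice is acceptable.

M = (1/eps)^{1/2}

Let eps > 0 be given. For k ≥ 1, |1/k^2 − 0| = 1/k^2.
1/k^2 < eps ⇔ k^2 > 1/eps ⇔ k > (1/eps)^{1/2}.
Take M = (1/eps)^{1/2}. Then k > M implies 1/k^2 < eps.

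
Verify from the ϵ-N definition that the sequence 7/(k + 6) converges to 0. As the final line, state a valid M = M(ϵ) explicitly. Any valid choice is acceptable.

M = 7/ϵ

Fix ϵ > 0. For k ≥ 1, |7/(k + 6) − 0| = 7/(k + 6) ≤ 7/k.
We need 7/k < ϵ, i.e. k > 7/ϵ.
Take M = 7/ϵ. If k > M then |7/(k + 6)| ≤ 7/k < ϵ.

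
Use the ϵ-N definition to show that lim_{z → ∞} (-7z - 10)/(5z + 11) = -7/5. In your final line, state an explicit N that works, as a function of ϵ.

N = (27/25)/ϵ

Suppose ϵ > 0. We seek N > 0 such that z > N implies |(-7z - 10)/(5z + 11) + 7/5| < ϵ.
(-7z - 10)/(5z + 11) + 7/5 = (5(-7z - 10) − (-7)(5z + 11)) / (5(5z + 11)) = 27/(5(5z + 11)).
For z > 0 we have 5z + 11 > 5z, so |(-7z - 10)/(5z + 11) + 7/5| = 27/(5(5z + 11)) < 27/(5·5z) = (27/25)/z.
Thus |(-7z - 10)/(5z + 11) + 7/5| < ϵ whenever z > (27/25)/ϵ.
Take N = (27/25)/ϵ. If z > N then |(-7z - 10)/(5z + 11) + 7/5| < (27/25)/z < ϵ.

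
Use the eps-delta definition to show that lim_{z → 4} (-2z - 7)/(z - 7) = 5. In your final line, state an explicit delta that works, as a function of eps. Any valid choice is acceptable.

Fix eps > 0. We want delta > 0 with 0 < |z − 4| < delta ⇒ |(-2z - 7)/(z - 7) − 5| < eps.
Combining over a common denominator, (-2z - 7)/(z - 7) − 5 = [(-2z - 7)·(-3) − (-15)·(z - 7)] / [(-3)·(z - 7)] = 21(z − 4) / ((-3)(z - 7)).
So |(-2z - 7)/(z - 7) − 5| = 21|z − 4| / (3·|z − 7|).
Require delta ≤ 3/2, so |z − 7| ≥ |-3| − |z − 4| > 3 − 3/2 = 3/2.
Hence |(-2z - 7)/(z - 7) − 5| < 21|z − 4|/(3·(3/2)) = (14/3)|z − 4|, which is < eps once |z − 4| < (3/14)eps.
Take delta = min(3/2, (3/14)eps). Then 0 < |z − 4| < delta forces both bounds, so |(-2z - 7)/(z - 7) − 5| < eps.

delta = min(3/2, (3/14)eps)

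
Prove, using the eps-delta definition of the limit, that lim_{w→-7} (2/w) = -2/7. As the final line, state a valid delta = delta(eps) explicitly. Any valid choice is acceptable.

Let eps > 0 be given. We seek delta > 0 such that 0 < |w + 7| < delta implies |2/w + 2/7| < eps.
|2/w + 2/7| = 2·|-7 − w|/(7·|w|) = 2|w + 7|/(7|w|).
Require delta ≤ 7/2 so that |w| > 7 − 7/2 = 7/2, hence 7|w| > 49/2.
Then |2/w + 2/7| < 2|w + 7|/(49/2), which is < eps when |w + 7| < (49/4)eps.
Take delta = min(7/2, (49/4)eps). Then 0 < |w + 7| < delta gives both |w + 7| < 7/2 and |w + 7| < (49/4)eps, so |2/w + 2/7| < eps.

delta = min(7/2, (49/4)eps)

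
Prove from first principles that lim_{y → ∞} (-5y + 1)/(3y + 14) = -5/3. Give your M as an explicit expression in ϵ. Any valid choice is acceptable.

Suppose ϵ > 0. We seek M > 0 such that y > M implies |(-5y + 1)/(3y + 14) + 5/3| < ϵ.
(-5y + 1)/(3y + 14) + 5/3 = (3(-5y + 1) − (-5)(3y + 14)) / (3(3y + 14)) = 73/(3(3y + 14)).
For y > 0 we have 3y + 14 > 3y, so |(-5y + 1)/(3y + 14) + 5/3| = 73/(3(3y + 14)) < 73/(3·3y) = (73/9)/y.
Thus |(-5y + 1)/(3y + 14) + 5/3| < ϵ whenever y > (73/9)/ϵ.
Take M = (73/9)/ϵ. If y > M then |(-5y + 1)/(3y + 14) + 5/3| < (73/9)/y < ϵ.

M = (73/9)/ϵ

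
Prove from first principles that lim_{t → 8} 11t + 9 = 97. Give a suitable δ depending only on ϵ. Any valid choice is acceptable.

δ = ϵ/11

Suppose ϵ > 0. We need δ > 0 so that 0 < |t − 8| < δ implies |(11t + 9) − 97| < ϵ.
Since (11t + 9) − 97 = 11(t − 8), we have |(11t + 9) − 97| = 11|t − 8|.
Thus it suffices that |t − 8| < ϵ/11.
Take δ = ϵ/11. If 0 < |t − 8| < δ then |(11t + 9) − 97| = 11|t − 8| < 11·(ϵ/11) = ϵ.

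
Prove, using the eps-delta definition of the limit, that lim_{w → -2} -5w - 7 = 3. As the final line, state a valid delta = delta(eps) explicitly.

delta = eps/5

Fix eps > 0. We need delta > 0 so that 0 < |w + 2| < delta implies |(-5w - 7) − 3| < eps.
|(-5w - 7) − 3| = |-5w - 10| = 5|w + 2|.
Thus it suffices that |w + 2| < eps/5.
Choosing delta = eps/5 gives |(-5w - 7) − 3| = 5|w + 2| < eps whenever |w + 2| < delta.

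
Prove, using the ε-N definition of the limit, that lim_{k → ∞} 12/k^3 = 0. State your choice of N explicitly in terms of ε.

N = (12/ε)^{1/3}

Let ε > 0 be given. For k ≥ 1, |12/k^3 − 0| = 12/k^3.
12/k^3 < ε ⇔ k^3 > 12/ε ⇔ k > (12/ε)^{1/3}.
Take N = (12/ε)^{1/3}. Then k > N implies 12/k^3 < ε.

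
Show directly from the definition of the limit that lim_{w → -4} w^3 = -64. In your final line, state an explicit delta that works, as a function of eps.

delta = min(2, eps/76)

Fix eps > 0. We seek delta > 0 with 0 < |w + 4| < delta ⇒ |w^3 + 64| < eps.
Factor: w^3 + 64 = (w + 4)(w^2 - 4w + 16), so |w^3 + 64| = |w + 4|·|w^2 - 4w + 16|.
Impose delta ≤ 2 so that |w| < 6; then |w^2 - 4w + 16| ≤ 76.
Hence |w^3 + 64| ≤ 76|w + 4|, which is < eps once |w + 4| < eps/76.
Take delta = min(2, eps/76). If 0 < |w + 4| < delta then both bounds hold and |w^3 + 64| ≤ 76|w + 4| < 76·(eps/76) = eps.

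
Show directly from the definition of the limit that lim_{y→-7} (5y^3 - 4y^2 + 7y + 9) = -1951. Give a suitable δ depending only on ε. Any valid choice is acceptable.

Suppose ε > 0. We want δ > 0 such that 0 < |y + 7| < δ implies |(5y^3 - 4y^2 + 7y + 9) + 1951| < ε.
(5y^3 - 4y^2 + 7y + 9) + 1951 = 5y^3 - 4y^2 + 7y + 1960 = (y + 7)(5y^2 - 39y + 280).
So |(5y^3 - 4y^2 + 7y + 9) + 1951| = |y + 7|·|5y^2 - 39y + 280|.
Require δ ≤ 1. Then |y + 7| < 1 gives |y| < 8, and by the triangle inequality |5y^2 - 39y + 280| ≤ 5·8^2 + 39·8 + 280 = 912.
Hence |(5y^3 - 4y^2 + 7y + 9) + 1951| ≤ 912|y + 7| < ε provided |y + 7| < ε/912.
Take δ = min(1, ε/912). Then 0 < |y + 7| < δ gives both |y + 7| < 1 and |y + 7| < ε/912, so |(5y^3 - 4y^2 + 7y + 9) + 1951| < ε.

δ = min(1, ε/912)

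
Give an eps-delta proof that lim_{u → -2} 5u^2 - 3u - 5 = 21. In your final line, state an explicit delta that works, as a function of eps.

Fix eps > 0. We want delta > 0 such that 0 < |u + 2| < delta implies |(5u^2 - 3u - 5) − 21| < eps.
(5u^2 - 3u - 5) − 21 = 5u^2 - 3u - 26 = (u + 2)(5u - 13).
So |(5u^2 - 3u - 5) − 21| = |u + 2|·|5u - 13|.
Assume first that |u + 2| < 1, so |u| < 3. Then |5u - 13| ≤ 5·3 + 13 = 28.
Hence |(5u^2 - 3u - 5) − 21| ≤ 28|u + 2| < eps provided |u + 2| < eps/28.
Choosing delta = min(1, eps/28) ensures both conditions, hence |(5u^2 - 3u - 5) − 21| < eps.

delta = min(1, eps/28)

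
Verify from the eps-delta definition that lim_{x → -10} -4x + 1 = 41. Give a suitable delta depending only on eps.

Fix eps > 0. We need delta > 0 so that 0 < |x + 10| < delta implies |(-4x + 1) − 41| < eps.
Since (-4x + 1) − 41 = -4(x + 10), we have |(-4x + 1) − 41| = 4|x + 10|.
So 4|x + 10| < eps exactly when |x + 10| < eps/4.
Take delta = eps/4. If 0 < |x + 10| < delta then |(-4x + 1) − 41| = 4|x + 10| < 4·(eps/4) = eps.

delta = eps/4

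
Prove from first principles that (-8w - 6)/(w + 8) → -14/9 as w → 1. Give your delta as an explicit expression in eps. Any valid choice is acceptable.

delta = min(9/2, (81/116)eps)

Fix eps > 0. We want delta > 0 with 0 < |w − 1| < delta ⇒ |(-8w - 6)/(w + 8) + 14/9| < eps.
Combining over a common denominator, (-8w - 6)/(w + 8) + 14/9 = [(-8w - 6)·9 − (-14)·(w + 8)] / [9·(w + 8)] = -58(w − 1) / (9(w + 8)).
So |(-8w - 6)/(w + 8) + 14/9| = 58|w − 1| / (9·|w + 8|).
Restrict delta ≤ 9/2. Then |w − 1| < 9/2 gives |w + 8| = |(w − 1) + 9| ≥ 9 − 9/2 = 9/2.
Hence |(-8w - 6)/(w + 8) + 14/9| < 58|w − 1|/(9·(9/2)) = (116/81)|w − 1|, which is < eps once |w − 1| < (81/116)eps.
Take delta = min(9/2, (81/116)eps). Then 0 < |w − 1| < delta forces both bounds, so |(-8w - 6)/(w + 8) + 14/9| < eps.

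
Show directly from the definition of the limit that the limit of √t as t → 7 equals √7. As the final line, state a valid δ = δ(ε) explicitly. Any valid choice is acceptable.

Let ε > 0. We want δ > 0 such that 0 < |t − 7| < δ implies |√t − √7| < ε.
Rationalise: √t − √7 = (t − 7)/(√t + √7), so |√t − √7| = |t − 7|/(√t + √7).
Restrict δ ≤ 7 so that |t − 7| < 7 forces t > 0, and then √t + √7 > √7.
Hence |√t − √7| < |t − 7|/√7, which is < ε once |t − 7| < √7·ε.
Take δ = min(7, √7·ε). If 0 < |t − 7| < δ then t > 0 and |√t − √7| < |t − 7|/√7 < ε.

δ = min(7, √7·ε)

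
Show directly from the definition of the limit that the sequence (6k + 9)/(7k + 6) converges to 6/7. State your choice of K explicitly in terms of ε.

Fix ε > 0. For k ≥ 1, |(6k + 9)/(7k + 6) − (6/7)| = |27|/(7(7k + 6)) = 27/(7(7k + 6)).
Since 7k + 6 ≥ 7k for k ≥ 1, this is ≤ 27/(7·7k) = (27/49)/k.
So |(6k + 9)/(7k + 6) − (6/7)| < ε whenever k > (27/49)/ε.
Take K = (27/49)/ε. If k > K then |(6k + 9)/(7k + 6) − (6/7)| ≤ (27/49)/k < ε.

K = (27/49)/ε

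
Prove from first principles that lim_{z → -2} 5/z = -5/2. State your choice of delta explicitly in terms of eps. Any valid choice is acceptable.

Suppose eps > 0. We seek delta > 0 such that 0 < |z + 2| < delta implies |5/z + 5/2| < eps.
|5/z + 5/2| = 5·|-2 − z|/(2·|z|) = 5|z + 2|/(2|z|).
Require delta ≤ 1 so that |z| > 2 − 1 = 1, hence 2|z| > 2.
Then |5/z + 5/2| < 5|z + 2|/2, which is < eps when |z + 2| < (2/5)eps.
Take delta = min(1, (2/5)eps). Then 0 < |z + 2| < delta gives both |z + 2| < 1 and |z + 2| < (2/5)eps, so |5/z + 5/2| < eps.

delta = min(1, (2/5)eps)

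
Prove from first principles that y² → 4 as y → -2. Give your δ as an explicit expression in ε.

Fix ε > 0. We seek δ > 0 with 0 < |y + 2| < δ ⇒ |y² − 4| < ε.
Factor: y² − 4 = (y + 2)(y - 2), so |y² − 4| = |y + 2|·|y - 2|.
Restrict δ ≤ 1. Then |y + 2| < 1 gives |y| < 3, so by the triangle inequality |y - 2| ≤ 3 + 2 = 5.
Hence |y² − 4| ≤ 5|y + 2|, which is < ε once |y + 2| < ε/5.
Take δ = min(1, ε/5). If 0 < |y + 2| < δ then both bounds hold and |y² − 4| ≤ 5|y + 2| < 5·(ε/5) = ε.

δ = min(1, ε/5)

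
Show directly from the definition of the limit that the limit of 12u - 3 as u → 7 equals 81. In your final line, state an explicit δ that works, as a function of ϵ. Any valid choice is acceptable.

δ = ϵ/12

Let ϵ > 0 be given. We need δ > 0 so that 0 < |u − 7| < δ implies |(12u - 3) − 81| < ϵ.
Since (12u - 3) − 81 = 12(u − 7), we have |(12u - 3) − 81| = 12|u − 7|.
Thus it suffices that |u − 7| < ϵ/12.
Take δ = ϵ/12. If 0 < |u − 7| < δ then |(12u - 3) − 81| = 12|u − 7| < 12·(ϵ/12) = ϵ.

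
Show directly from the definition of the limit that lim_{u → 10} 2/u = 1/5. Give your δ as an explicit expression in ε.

Fix ε > 0. We seek δ > 0 such that 0 < |u − 10| < δ implies |2/u − (1/5)| < ε.
|2/u − (1/5)| = 2·|10 − u|/(10·|u|) = 2|u − 10|/(10|u|).
Require δ ≤ 5 so that |u| > 10 − 5 = 5, hence 10|u| > 50.
Then |2/u − (1/5)| < 2|u − 10|/50, which is < ε when |u − 10| < 25ε.
Take δ = min(5, 25ε). Then 0 < |u − 10| < δ gives both |u − 10| < 5 and |u − 10| < 25ε, so |2/u − (1/5)| < ε.

δ = min(5, 25ε)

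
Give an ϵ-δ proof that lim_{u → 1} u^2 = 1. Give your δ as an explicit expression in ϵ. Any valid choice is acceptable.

δ = min(2, ϵ/4)

Suppose ϵ > 0. We seek δ > 0 with 0 < |u − 1| < δ ⇒ |u^2 − 1| < ϵ.
Factor: u^2 − 1 = (u − 1)(u + 1), so |u^2 − 1| = |u − 1|·|u + 1|.
Impose δ ≤ 2 so that |u| < 3; then |u + 1| ≤ 4.
Hence |u^2 − 1| ≤ 4|u − 1|, which is < ϵ once |u − 1| < ϵ/4.
Take δ = min(2, ϵ/4). If 0 < |u − 1| < δ then both bounds hold and |u^2 − 1| ≤ 4|u − 1| < 4·(ϵ/4) = ϵ.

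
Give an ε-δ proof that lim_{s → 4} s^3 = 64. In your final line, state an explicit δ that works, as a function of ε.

Fix ε > 0. We seek δ > 0 with 0 < |s − 4| < δ ⇒ |s^3 − 64| < ε.
Factor: s^3 − 64 = (s − 4)(s^2 + 4s + 16), so |s^3 − 64| = |s − 4|·|s^2 + 4s + 16|.
Impose δ ≤ 2 so that |s| < 6; then |s^2 + 4s + 16| ≤ 76.
Hence |s^3 − 64| ≤ 76|s − 4|, which is < ε once |s − 4| < ε/76.
Take δ = min(2, ε/76). If 0 < |s − 4| < δ then both bounds hold and |s^3 − 64| ≤ 76|s − 4| < 76·(ε/76) = ε.

δ = min(2, ε/76)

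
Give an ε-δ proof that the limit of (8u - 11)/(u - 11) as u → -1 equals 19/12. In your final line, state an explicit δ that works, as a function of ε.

Let ε > 0. We want δ > 0 with 0 < |u + 1| < δ ⇒ |(8u - 11)/(u - 11) − (19/12)| < ε.
Combining over a common denominator, (8u - 11)/(u - 11) − (19/12) = [(8u - 11)·(-12) − (-19)·(u - 11)] / [(-12)·(u - 11)] = -77(u + 1) / ((-12)(u - 11)).
So |(8u - 11)/(u - 11) − (19/12)| = 77|u + 1| / (12·|u − 11|).
Require δ ≤ 6, so |u − 11| ≥ |-12| − |u + 1| > 12 − 6 = 6.
Hence |(8u - 11)/(u - 11) − (19/12)| < 77|u + 1|/(12·6) = (77/72)|u + 1|, which is < ε once |u + 1| < (72/77)ε.
Take δ = min(6, (72/77)ε). Then 0 < |u + 1| < δ forces both bounds, so |(8u - 11)/(u - 11) − (19/12)| < ε.

δ = min(6, (72/77)ε)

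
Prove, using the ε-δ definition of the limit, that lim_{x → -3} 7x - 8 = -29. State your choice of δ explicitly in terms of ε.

δ = ε/7

Suppose ε > 0. We need δ > 0 so that 0 < |x + 3| < δ implies |(7x - 8) + 29| < ε.
Since (7x - 8) + 29 = 7(x + 3), we have |(7x - 8) + 29| = 7|x + 3|.
Thus it suffices that |x + 3| < ε/7.
Choosing δ = ε/7 gives |(7x - 8) + 29| = 7|x + 3| < ε whenever |x + 3| < δ.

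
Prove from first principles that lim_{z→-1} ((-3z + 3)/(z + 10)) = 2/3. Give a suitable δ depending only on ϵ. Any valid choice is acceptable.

δ = min(9/2, (27/22)ϵ)

Suppose ϵ > 0. We want δ > 0 with 0 < |z + 1| < δ ⇒ |(-3z + 3)/(z + 10) − (2/3)| < ϵ.
Combining over a common denominator, (-3z + 3)/(z + 10) − (2/3) = [(-3z + 3)·9 − 6·(z + 10)] / [9·(z + 10)] = -33(z + 1) / (9(z + 10)).
So |(-3z + 3)/(z + 10) − (2/3)| = 33|z + 1| / (9·|z + 10|).
Require δ ≤ 9/2, so |z + 10| ≥ |9| − |z + 1| > 9 − 9/2 = 9/2.
Hence |(-3z + 3)/(z + 10) − (2/3)| < 33|z + 1|/(9·(9/2)) = (22/27)|z + 1|, which is < ϵ once |z + 1| < (27/22)ϵ.
Take δ = min(9/2, (27/22)ϵ). Then 0 < |z + 1| < δ forces both bounds, so |(-3z + 3)/(z + 10) − (2/3)| < ϵ.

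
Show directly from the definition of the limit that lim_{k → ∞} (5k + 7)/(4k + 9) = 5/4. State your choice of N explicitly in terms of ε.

N = (17/16)/ε

Let ε > 0. For k ≥ 1, |(5k + 7)/(4k + 9) − (5/4)| = |-17|/(4(4k + 9)) = 17/(4(4k + 9)).
Since 4k + 9 ≥ 4k for k ≥ 1, this is ≤ 17/(4·4k) = (17/16)/k.
So |(5k + 7)/(4k + 9) − (5/4)| < ε whenever k > (17/16)/ε.
Take N = (17/16)/ε. If k > N then |(5k + 7)/(4k + 9) − (5/4)| ≤ (17/16)/k < ε.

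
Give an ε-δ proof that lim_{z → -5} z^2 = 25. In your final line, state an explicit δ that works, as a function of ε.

δ = min(1, ε/11)

Let ε > 0 be given. We seek δ > 0 with 0 < |z + 5| < δ ⇒ |z^2 − 25| < ε.
Factor: z^2 − 25 = (z + 5)(z - 5), so |z^2 − 25| = |z + 5|·|z - 5|.
Restrict δ ≤ 1. Then |z + 5| < 1 gives |z| < 6, so by the triangle inequality |z - 5| ≤ 6 + 5 = 11.
Hence |z^2 − 25| ≤ 11|z + 5|, which is < ε once |z + 5| < ε/11.
Take δ = min(1, ε/11). If 0 < |z + 5| < δ then both bounds hold and |z^2 − 25| ≤ 11|z + 5| < 11·(ε/11) = ε.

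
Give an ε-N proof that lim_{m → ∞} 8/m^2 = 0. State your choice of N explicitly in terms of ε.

Fix ε > 0. For m ≥ 1, |8/m^2 − 0| = 8/m^2.
8/m^2 < ε ⇔ m^2 > 8/ε ⇔ m > (8/ε)^{1/2}.
Take N = (8/ε)^{1/2}. Then m > N implies 8/m^2 < ε.

N = (8/ε)^{1/2}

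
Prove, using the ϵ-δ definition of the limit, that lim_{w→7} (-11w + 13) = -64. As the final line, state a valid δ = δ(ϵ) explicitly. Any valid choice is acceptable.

δ = ϵ/11

Suppose ϵ > 0. We need δ > 0 so that 0 < |w − 7| < δ implies |(-11w + 13) + 64| < ϵ.
Since (-11w + 13) + 64 = -11(w − 7), we have |(-11w + 13) + 64| = 11|w − 7|.
So 11|w − 7| < ϵ exactly when |w − 7| < ϵ/11.
Take δ = ϵ/11. If 0 < |w − 7| < δ then |(-11w + 13) + 64| = 11|w − 7| < 11·(ϵ/11) = ϵ.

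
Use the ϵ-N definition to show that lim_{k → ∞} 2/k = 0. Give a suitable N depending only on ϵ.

N = 2/ϵ

Let ϵ > 0 be given. For k ≥ 1, |2/k − 0| = 2/(k) ≤ 2/k.
We need 2/k < ϵ, i.e. k > 2/ϵ.
Take N = 2/ϵ. If k > N then |2/k| ≤ 2/k < ϵ.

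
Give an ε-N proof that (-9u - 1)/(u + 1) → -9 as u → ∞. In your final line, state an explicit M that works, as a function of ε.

Let ε > 0. We seek M > 0 such that u > M implies |(-9u - 1)/(u + 1) + 9| < ε.
(-9u - 1)/(u + 1) + 9 = ((-9u - 1) − (-9)(u + 1)) / ((u + 1)) = 8/((u + 1)).
For u > 0 we have u + 1 > u, so |(-9u - 1)/(u + 1) + 9| = 8/((u + 1)) < 8/(u) = 8/u.
Thus |(-9u - 1)/(u + 1) + 9| < ε whenever u > 8/ε.
Take M = 8/ε. If u > M then |(-9u - 1)/(u + 1) + 9| < 8/u < ε.

M = 8/ε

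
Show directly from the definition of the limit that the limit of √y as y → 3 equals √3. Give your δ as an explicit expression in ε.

δ = min(3, √3·ε)

Let ε > 0. We want δ > 0 such that 0 < |y − 3| < δ implies |√y − √3| < ε.
Multiplying by the conjugate, |√y − √3| = |y − 3|/(√y + √3).
Restrict δ ≤ 3 so that |y − 3| < 3 forces y > 0, and then √y + √3 > √3.
Hence |√y − √3| < |y − 3|/√3, which is < ε once |y − 3| < √3·ε.
Take δ = min(3, √3·ε). If 0 < |y − 3| < δ then y > 0 and |√y − √3| < |y − 3|/√3 < ε.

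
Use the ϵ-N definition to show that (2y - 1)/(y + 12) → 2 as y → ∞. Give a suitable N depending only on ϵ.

Fix ϵ > 0. We seek N > 0 such that y > N implies |(2y - 1)/(y + 12) − 2| < ϵ.
(2y - 1)/(y + 12) − 2 = ((2y - 1) − 2(y + 12)) / ((y + 12)) = -25/((y + 12)).
For y > 0 we have y + 12 > y, so |(2y - 1)/(y + 12) − 2| = 25/((y + 12)) < 25/(y) = 25/y.
Thus |(2y - 1)/(y + 12) − 2| < ϵ whenever y > 25/ϵ.
Take N = 25/ϵ. If y > N then |(2y - 1)/(y + 12) − 2| < 25/y < ϵ.

N = 25/ϵ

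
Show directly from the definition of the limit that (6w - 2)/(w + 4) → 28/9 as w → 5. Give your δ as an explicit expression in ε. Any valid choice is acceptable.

Suppose ε > 0. We want δ > 0 with 0 < |w − 5| < δ ⇒ |(6w - 2)/(w + 4) − (28/9)| < ε.
Combining over a common denominator, (6w - 2)/(w + 4) − (28/9) = [(6w - 2)·9 − 28·(w + 4)] / [9·(w + 4)] = 26(w − 5) / (9(w + 4)).
So |(6w - 2)/(w + 4) − (28/9)| = 26|w − 5| / (9·|w + 4|).
Require δ ≤ 9/2, so |w + 4| ≥ |9| − |w − 5| > 9 − 9/2 = 9/2.
Hence |(6w - 2)/(w + 4) − (28/9)| < 26|w − 5|/(9·(9/2)) = (52/81)|w − 5|, which is < ε once |w − 5| < (81/52)ε.
Take δ = min(9/2, (81/52)ε). Then 0 < |w − 5| < δ forces both bounds, so |(6w - 2)/(w + 4) − (28/9)| < ε.

δ = min(9/2, (81/52)ε)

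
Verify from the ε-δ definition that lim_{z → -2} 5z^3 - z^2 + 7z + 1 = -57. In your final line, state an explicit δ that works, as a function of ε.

δ = min(1, ε/107)

Let ε > 0 be given. We want δ > 0 such that 0 < |z + 2| < δ implies |(5z^3 - z^2 + 7z + 1) + 57| < ε.
(5z^3 - z^2 + 7z + 1) + 57 = 5z^3 - z^2 + 7z + 58 = (z + 2)(5z^2 - 11z + 29).
So |(5z^3 - z^2 + 7z + 1) + 57| = |z + 2|·|5z^2 - 11z + 29|.
Assume first that |z + 2| < 1, so |z| < 3. Then |5z^2 - 11z + 29| ≤ 5·3^2 + 11·3 + 29 = 107.
Hence |(5z^3 - z^2 + 7z + 1) + 57| ≤ 107|z + 2| < ε provided |z + 2| < ε/107.
Take δ = min(1, ε/107). Then 0 < |z + 2| < δ gives both |z + 2| < 1 and |z + 2| < ε/107, so |(5z^3 - z^2 + 7z + 1) + 57| < ε.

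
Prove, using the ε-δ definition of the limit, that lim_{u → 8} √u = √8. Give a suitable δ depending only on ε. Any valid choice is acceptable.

δ = min(8, √8·ε)

Suppose ε > 0. We want δ > 0 such that 0 < |u − 8| < δ implies |√u − √8| < ε.
Multiplying by the conjugate, |√u − √8| = |u − 8|/(√u + √8).
Restrict δ ≤ 8 so that |u − 8| < 8 forces u > 0, and then √u + √8 > √8.
Hence |√u − √8| < |u − 8|/√8, which is < ε once |u − 8| < √8·ε.
Take δ = min(8, √8·ε). If 0 < |u − 8| < δ then u > 0 and |√u − √8| < |u − 8|/√8 < ε.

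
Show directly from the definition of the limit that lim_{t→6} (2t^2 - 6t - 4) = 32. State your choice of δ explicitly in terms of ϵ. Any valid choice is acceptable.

δ = min(2, ϵ/22)

Let ϵ > 0 be given. We want δ > 0 such that 0 < |t − 6| < δ implies |(2t^2 - 6t - 4) − 32| < ϵ.
(2t^2 - 6t - 4) − 32 = 2t^2 - 6t - 36 = (t − 6)(2t + 6).
So |(2t^2 - 6t - 4) − 32| = |t − 6|·|2t + 6|.
Assume first that |t − 6| < 2, so |t| < 8. Then |2t + 6| ≤ 2·8 + 6 = 22.
Hence |(2t^2 - 6t - 4) − 32| ≤ 22|t − 6| < ϵ provided |t − 6| < ϵ/22.
Take δ = min(2, ϵ/22). Then 0 < |t − 6| < δ gives both |t − 6| < 2 and |t − 6| < ϵ/22, so |(2t^2 - 6t - 4) − 32| < ϵ.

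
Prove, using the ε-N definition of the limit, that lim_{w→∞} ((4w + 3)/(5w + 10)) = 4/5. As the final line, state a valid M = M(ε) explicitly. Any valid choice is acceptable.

M = 1/ε

Fix ε > 0. We seek M > 0 such that w > M implies |(4w + 3)/(5w + 10) − (4/5)| < ε.
(4w + 3)/(5w + 10) − (4/5) = (5(4w + 3) − 4(5w + 10)) / (5(5w + 10)) = -25/(5(5w + 10)).
For w > 0 we have 5w + 10 > 5w, so |(4w + 3)/(5w + 10) − (4/5)| = 25/(5(5w + 10)) < 25/(5·5w) = 1/w.
Thus |(4w + 3)/(5w + 10) − (4/5)| < ε whenever w > 1/ε.
Take M = 1/ε. If w > M then |(4w + 3)/(5w + 10) − (4/5)| < 1/w < ε.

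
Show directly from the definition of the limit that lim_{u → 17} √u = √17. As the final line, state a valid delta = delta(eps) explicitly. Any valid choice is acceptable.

delta = min(17, √17·eps)

Let eps > 0. We want delta > 0 such that 0 < |u − 17| < delta implies |√u − √17| < eps.
Multiplying by the conjugate, |√u − √17| = |u − 17|/(√u + √17).
Restrict delta ≤ 17 so that |u − 17| < 17 forces u > 0, and then √u + √17 > √17.
Hence |√u − √17| < |u − 17|/√17, which is < eps once |u − 17| < √17·eps.
Take delta = min(17, √17·eps). If 0 < |u − 17| < delta then u > 0 and |√u − √17| < |u − 17|/√17 < eps.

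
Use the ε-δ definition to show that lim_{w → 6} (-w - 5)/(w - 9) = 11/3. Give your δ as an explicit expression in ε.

Fix ε > 0. We want δ > 0 with 0 < |w − 6| < δ ⇒ |(-w - 5)/(w - 9) − (11/3)| < ε.
Combining over a common denominator, (-w - 5)/(w - 9) − (11/3) = [(-w - 5)·(-3) − (-11)·(w - 9)] / [(-3)·(w - 9)] = 14(w − 6) / ((-3)(w - 9)).
So |(-w - 5)/(w - 9) − (11/3)| = 14|w − 6| / (3·|w − 9|).
Restrict δ ≤ 3/2. Then |w − 6| < 3/2 gives |w − 9| = |(w − 6) + (-3)| ≥ 3 − 3/2 = 3/2.
Hence |(-w - 5)/(w - 9) − (11/3)| < 14|w − 6|/(3·(3/2)) = (28/9)|w − 6|, which is < ε once |w − 6| < (9/28)ε.
Take δ = min(3/2, (9/28)ε). Then 0 < |w − 6| < δ forces both bounds, so |(-w - 5)/(w - 9) − (11/3)| < ε.

δ = min(3/2, (9/28)ε)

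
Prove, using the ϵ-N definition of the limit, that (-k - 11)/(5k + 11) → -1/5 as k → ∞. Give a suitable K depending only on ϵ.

Suppose ϵ > 0. For k ≥ 1, |(-k - 11)/(5k + 11) + 1/5| = |-44|/(5(5k + 11)) = 44/(5(5k + 11)).
Since 5k + 11 ≥ 5k for k ≥ 1, this is ≤ 44/(5·5k) = (44/25)/k.
So |(-k - 11)/(5k + 11) + 1/5| < ϵ whenever k > (44/25)/ϵ.
Take K = (44/25)/ϵ. If k > K then |(-k - 11)/(5k + 11) + 1/5| ≤ (44/25)/k < ϵ.

K = (44/25)/ϵ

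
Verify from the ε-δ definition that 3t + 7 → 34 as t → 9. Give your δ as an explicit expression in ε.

Let ε > 0 be given. We need δ > 0 so that 0 < |t − 9| < δ implies |(3t + 7) − 34| < ε.
Since (3t + 7) − 34 = 3(t − 9), we have |(3t + 7) − 34| = 3|t − 9|.
Thus it suffices that |t − 9| < ε/3.
Choosing δ = ε/3 gives |(3t + 7) − 34| = 3|t − 9| < ε whenever |t − 9| < δ.

δ = ε/3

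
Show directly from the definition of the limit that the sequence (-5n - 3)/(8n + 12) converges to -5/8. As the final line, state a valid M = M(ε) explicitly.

Let ε > 0. For n ≥ 1, |(-5n - 3)/(8n + 12) + 5/8| = |36|/(8(8n + 12)) = 36/(8(8n + 12)).
Since 8n + 12 ≥ 8n for n ≥ 1, this is ≤ 36/(8·8n) = (9/16)/n.
So |(-5n - 3)/(8n + 12) + 5/8| < ε whenever n > (9/16)/ε.
Take M = (9/16)/ε. If n > M then |(-5n - 3)/(8n + 12) + 5/8| ≤ (9/16)/n < ε.

M = (9/16)/ε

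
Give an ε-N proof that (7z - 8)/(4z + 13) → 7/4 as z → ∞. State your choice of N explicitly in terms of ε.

N = (123/16)/ε

Fix ε > 0. We seek N > 0 such that z > N implies |(7z - 8)/(4z + 13) − (7/4)| < ε.
(7z - 8)/(4z + 13) − (7/4) = (4(7z - 8) − 7(4z + 13)) / (4(4z + 13)) = -123/(4(4z + 13)).
For z > 0 we have 4z + 13 > 4z, so |(7z - 8)/(4z + 13) − (7/4)| = 123/(4(4z + 13)) < 123/(4·4z) = (123/16)/z.
Thus |(7z - 8)/(4z + 13) − (7/4)| < ε whenever z > (123/16)/ε.
Take N = (123/16)/ε. If z > N then |(7z - 8)/(4z + 13) − (7/4)| < (123/16)/z < ε.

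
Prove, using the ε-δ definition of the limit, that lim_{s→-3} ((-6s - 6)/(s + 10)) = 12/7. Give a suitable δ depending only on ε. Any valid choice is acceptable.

Fix ε > 0. We want δ > 0 with 0 < |s + 3| < δ ⇒ |(-6s - 6)/(s + 10) − (12/7)| < ε.
Combining over a common denominator, (-6s - 6)/(s + 10) − (12/7) = [(-6s - 6)·7 − 12·(s + 10)] / [7·(s + 10)] = -54(s + 3) / (7(s + 10)).
So |(-6s - 6)/(s + 10) − (12/7)| = 54|s + 3| / (7·|s + 10|).
Restrict δ ≤ 7/2. Then |s + 3| < 7/2 gives |s + 10| = |(s + 3) + 7| ≥ 7 − 7/2 = 7/2.
Hence |(-6s - 6)/(s + 10) − (12/7)| < 54|s + 3|/(7·(7/2)) = (108/49)|s + 3|, which is < ε once |s + 3| < (49/108)ε.
Take δ = min(7/2, (49/108)ε). Then 0 < |s + 3| < δ forces both bounds, so |(-6s - 6)/(s + 10) − (12/7)| < ε.

δ = min(7/2, (49/108)ε)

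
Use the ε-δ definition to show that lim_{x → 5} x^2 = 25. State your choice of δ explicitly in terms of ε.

δ = min(1, ε/11)

Let ε > 0 be given. We seek δ > 0 with 0 < |x − 5| < δ ⇒ |x^2 − 25| < ε.
Factor: x^2 − 25 = (x − 5)(x + 5), so |x^2 − 25| = |x − 5|·|x + 5|.
Restrict δ ≤ 1. Then |x − 5| < 1 gives |x| < 6, so by the triangle inequality |x + 5| ≤ 6 + 5 = 11.
Hence |x^2 − 25| ≤ 11|x − 5|, which is < ε once |x − 5| < ε/11.
Take δ = min(1, ε/11). If 0 < |x − 5| < δ then both bounds hold and |x^2 − 25| ≤ 11|x − 5| < 11·(ε/11) = ε.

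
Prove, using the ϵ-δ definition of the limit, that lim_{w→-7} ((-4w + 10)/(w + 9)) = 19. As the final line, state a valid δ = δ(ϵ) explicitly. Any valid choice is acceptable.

δ = min(1, (1/23)ϵ)

Suppose ϵ > 0. We want δ > 0 with 0 < |w + 7| < δ ⇒ |(-4w + 10)/(w + 9) − 19| < ϵ.
Combining over a common denominator, (-4w + 10)/(w + 9) − 19 = [(-4w + 10)·2 − 38·(w + 9)] / [2·(w + 9)] = -46(w + 7) / (2(w + 9)).
So |(-4w + 10)/(w + 9) − 19| = 46|w + 7| / (2·|w + 9|).
Restrict δ ≤ 1. Then |w + 7| < 1 gives |w + 9| = |(w + 7) + 2| ≥ 2 − 1 = 1.
Hence |(-4w + 10)/(w + 9) − 19| < 46|w + 7|/(2·1) = 23|w + 7|, which is < ϵ once |w + 7| < (1/23)ϵ.
Take δ = min(1, (1/23)ϵ). Then 0 < |w + 7| < δ forces both bounds, so |(-4w + 10)/(w + 9) − 19| < ϵ.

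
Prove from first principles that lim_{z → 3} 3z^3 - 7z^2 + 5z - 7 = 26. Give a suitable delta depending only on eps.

delta = min(2, eps/96)

Suppose eps > 0. We want delta > 0 such that 0 < |z − 3| < delta implies |(3z^3 - 7z^2 + 5z - 7) − 26| < eps.
(3z^3 - 7z^2 + 5z - 7) − 26 = 3z^3 - 7z^2 + 5z - 33 = (z − 3)(3z^2 + 2z + 11).
So |(3z^3 - 7z^2 + 5z - 7) − 26| = |z − 3|·|3z^2 + 2z + 11|.
Assume first that |z − 3| < 2, so |z| < 5. Then |3z^2 + 2z + 11| ≤ 3·5^2 + 2·5 + 11 = 96.
Hence |(3z^3 - 7z^2 + 5z - 7) − 26| ≤ 96|z − 3| < eps provided |z − 3| < eps/96.
Choosing delta = min(2, eps/96) ensures both conditions, hence |(3z^3 - 7z^2 + 5z - 7) − 26| < eps.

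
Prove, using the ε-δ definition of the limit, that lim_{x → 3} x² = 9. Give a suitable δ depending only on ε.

δ = min(1, ε/7)

Let ε > 0. We seek δ > 0 with 0 < |x − 3| < δ ⇒ |x² − 9| < ε.
Factor: x² − 9 = (x − 3)(x + 3), so |x² − 9| = |x − 3|·|x + 3|.
Restrict δ ≤ 1. Then |x − 3| < 1 gives |x| < 4, so by the triangle inequality |x + 3| ≤ 4 + 3 = 7.
Hence |x² − 9| ≤ 7|x − 3|, which is < ε once |x − 3| < ε/7.
Take δ = min(1, ε/7). If 0 < |x − 3| < δ then both bounds hold and |x² − 9| ≤ 7|x − 3| < 7·(ε/7) = ε.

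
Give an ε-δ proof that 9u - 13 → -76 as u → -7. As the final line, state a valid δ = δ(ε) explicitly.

δ = ε/9

Fix ε > 0. We need δ > 0 so that 0 < |u + 7| < δ implies |(9u - 13) + 76| < ε.
|(9u - 13) + 76| = |9u + 63| = 9|u + 7|.
Thus it suffices that |u + 7| < ε/9.
Take δ = ε/9. If 0 < |u + 7| < δ then |(9u - 13) + 76| = 9|u + 7| < 9·(ε/9) = ε.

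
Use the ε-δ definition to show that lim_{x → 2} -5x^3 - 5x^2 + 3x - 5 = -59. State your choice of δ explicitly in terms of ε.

Suppose ε > 0. We want δ > 0 such that 0 < |x − 2| < δ implies |(-5x^3 - 5x^2 + 3x - 5) + 59| < ε.
(-5x^3 - 5x^2 + 3x - 5) + 59 = -5x^3 - 5x^2 + 3x + 54 = (x − 2)(-5x^2 - 15x - 27).
So |(-5x^3 - 5x^2 + 3x - 5) + 59| = |x − 2|·|-5x^2 - 15x - 27|.
Require δ ≤ 1. Then |x − 2| < 1 gives |x| < 3, and by the triangle inequality |-5x^2 - 15x - 27| ≤ 5·3^2 + 15·3 + 27 = 117.
Hence |(-5x^3 - 5x^2 + 3x - 5) + 59| ≤ 117|x − 2| < ε provided |x − 2| < ε/117.
Choosing δ = min(1, ε/117) ensures both conditions, hence |(-5x^3 - 5x^2 + 3x - 5) + 59| < ε.

δ = min(1, ε/117)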